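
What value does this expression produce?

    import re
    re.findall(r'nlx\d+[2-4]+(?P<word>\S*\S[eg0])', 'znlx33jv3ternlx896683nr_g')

['jv3ternlx896683nr_g']

Pattern: the literal 'nlx', then one or more of a digit, then one or more of a character in [2-4]; then zero or more of a non-whitespace character, then a non-whitespace character, then one of [eg0] (captured as 'word').
Matches: at [1:25] match 'nlx33jv3ternlx896683nr_g', group 1 = 'jv3ternlx896683nr_g'.
With a single group, `findall` returns only what that group captured — 1 item.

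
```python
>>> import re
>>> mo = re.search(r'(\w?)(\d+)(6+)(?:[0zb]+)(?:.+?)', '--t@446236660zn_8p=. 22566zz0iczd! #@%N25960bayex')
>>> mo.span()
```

The match spans [4:15] → '446236660zn'.

(4, 15)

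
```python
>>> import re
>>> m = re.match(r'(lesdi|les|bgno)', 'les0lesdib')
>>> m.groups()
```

('les',)

`re.match` won't scan ahead — the pattern has to work from the very first character.
The match spans [0:3] → 'les'.
Captured: group 1 = 'les'.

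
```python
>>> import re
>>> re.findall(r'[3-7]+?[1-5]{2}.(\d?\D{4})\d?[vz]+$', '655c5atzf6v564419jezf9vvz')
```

Because there's exactly one group, `findall` drops the full match and keeps group 1 from the one hit.

['9jezf']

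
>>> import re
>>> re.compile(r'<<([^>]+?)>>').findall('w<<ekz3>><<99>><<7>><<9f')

['ekz3', '99', '7']

Matches: at [1:9] match '<<ekz3>>', group 1 = 'ekz3'; at [9:15] match '<<99>>', group 1 = '99'; at [15:20] match '<<7>>', group 1 = '7'.
With a single group, `findall` returns only what that group captured — 3 items.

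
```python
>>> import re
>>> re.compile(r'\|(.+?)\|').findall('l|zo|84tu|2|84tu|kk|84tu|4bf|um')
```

['zo', '2', 'kk', '4bf']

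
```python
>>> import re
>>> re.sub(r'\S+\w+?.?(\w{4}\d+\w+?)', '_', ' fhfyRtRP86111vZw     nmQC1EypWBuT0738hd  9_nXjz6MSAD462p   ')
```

Pattern: one or more of a non-whitespace character; then one or more of a word character (lazy), then optionally any character; then exactly 4 of a word character, then one or more of a digit, then one or more of a word character (lazy) (captured).
Matches: at [1:15] → 'fhfyRtRP86111v'; at [22:39] → 'nmQC1EypWBuT0738h'; at [42:57] → '9_nXjz6MSAD462p'.
`sub` substitutes '_' at each match site.

' _Zw     _d  _   '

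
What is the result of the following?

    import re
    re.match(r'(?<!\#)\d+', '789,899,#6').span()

The negative lookaround is zero-width — it rules out positions where the adjacent text would match, without consuming anything.
`re.match` won't scan ahead — the pattern has to work from the very first character.
The match spans [0:3] → '789'.

(0, 3)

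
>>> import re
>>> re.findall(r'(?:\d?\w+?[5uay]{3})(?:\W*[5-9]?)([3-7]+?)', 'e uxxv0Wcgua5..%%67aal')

The pattern matches optionally a digit, then one or more of a word character (lazy), then exactly 3 of one of [5uay] (non-capturing group); then zero or more of a non-word character, then optionally a character in [5-9] (non-capturing group); then one or more of a character in [3-7] (lazy) (captured).
Walking the string: at [2:19] match 'uxxv0Wcgua5..%%67', group 1 = '7'.
`findall` collects group 1 from the one match (1 total).

['7']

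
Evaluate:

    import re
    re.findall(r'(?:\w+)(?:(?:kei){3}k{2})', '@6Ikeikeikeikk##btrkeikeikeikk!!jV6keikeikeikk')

This matches one or more of a word character (non-capturing group); then the literal 'kei' repeated 3 times, then exactly 2 of the literal 'k' (non-capturing group).
Scanning left to right: at [1:14] → '6Ikeikeikeikk'; at [16:30] → 'btrkeikeikeikk'; at [32:46] → 'jV6keikeikeikk'.
No capturing groups, so `findall` returns the 3 full match strings.

['6Ikeikeikeikk', 'btrkeikeikeikk', 'jV6keikeikeikk']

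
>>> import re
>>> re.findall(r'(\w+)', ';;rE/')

['rE']

This matches one or more of a word character (captured).
Matches: at [2:4] match 'rE', group 1 = 'rE'.
Because there's exactly one group, `findall` drops the full match and keeps group 1 from the one hit.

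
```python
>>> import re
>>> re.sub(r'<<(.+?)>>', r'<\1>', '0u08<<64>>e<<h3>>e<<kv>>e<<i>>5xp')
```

'0u08<64>e<h3>e<kv>e<i>5xp'

Each match is replaced using the text its own group 1 captured.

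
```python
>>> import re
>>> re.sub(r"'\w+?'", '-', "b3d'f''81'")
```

'b3d--'

`sub` substitutes '-' at each match site.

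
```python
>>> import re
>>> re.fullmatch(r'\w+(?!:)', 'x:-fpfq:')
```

None

`fullmatch` succeeds only if the pattern covers the string from start to end.
Here there's no way to consume every character, so the call returns None.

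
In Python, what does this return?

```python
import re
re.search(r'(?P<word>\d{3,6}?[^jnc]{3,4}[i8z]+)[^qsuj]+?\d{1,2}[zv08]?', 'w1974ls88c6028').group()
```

Pattern: 3 to 6 of a digit (lazy), then 3 to 4 of any character except [jnc], then one or more of one of [i8z] (captured as 'word'); then one or more of any character except [qsuj] (lazy), then 1 to 2 of a digit, then optionally one of [zv08].
Unlike `match`, `search` isn't anchored — it looks for the pattern anywhere in the string.
The match spans [1:12] → '1974ls88c60'.
Captured: group 1 = '1974ls88'.

'1974ls88c60'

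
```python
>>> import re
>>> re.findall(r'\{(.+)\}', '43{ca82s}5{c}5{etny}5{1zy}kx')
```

['ca82s}5{c}5{etny}5{1zy']

With a single group, `findall` returns only what that group captured — 1 item.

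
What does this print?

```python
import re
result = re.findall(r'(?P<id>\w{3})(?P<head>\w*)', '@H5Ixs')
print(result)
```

With 2 capturing groups, `findall` returns a 2-tuple per match.

[('H5I', 'xs')]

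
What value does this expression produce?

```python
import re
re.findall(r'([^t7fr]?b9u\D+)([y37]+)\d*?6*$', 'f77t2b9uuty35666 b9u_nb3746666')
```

[(' b9u_nb', '37')]

This matches optionally any character except [t7fr], then the literal 'b9u', then one or more of a non-digit (captured); then one or more of one of [y37] (captured); then zero or more of a digit (lazy), then zero or more of a literal '6'; then anchored at the end.
With 2 capturing groups, `findall` returns a 2-tuple per match.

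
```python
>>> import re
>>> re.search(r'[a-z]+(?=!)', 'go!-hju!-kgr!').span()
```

Because the assertion is zero-width, the text it checks is not consumed and won't appear in the result.
`search` walks the string left to right and returns the first match it finds.
The match spans [0:2] → 'go'.

(0, 2)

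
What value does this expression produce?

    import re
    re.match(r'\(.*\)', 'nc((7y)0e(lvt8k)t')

None

`match` is anchored at position 0; if the pattern doesn't fit there, it returns None.
Here the pattern fails at index 0, so the call returns None.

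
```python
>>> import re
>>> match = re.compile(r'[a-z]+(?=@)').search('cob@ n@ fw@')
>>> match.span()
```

Because the assertion is zero-width, the text it checks is not consumed and won't appear in the result.
The match spans [0:3] → 'cob'.

(0, 3)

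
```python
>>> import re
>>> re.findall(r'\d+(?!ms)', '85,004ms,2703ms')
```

['85', '00', '270']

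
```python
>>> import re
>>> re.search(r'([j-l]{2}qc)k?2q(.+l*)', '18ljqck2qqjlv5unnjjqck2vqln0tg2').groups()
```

('ljqc', 'qjlv5unnjjqck2vqln0tg2')

This matches exactly 2 of a character in [j-l], then the literal 'qc' (captured); then optionally the literal 'k', then the literal '2q'; then one or more of any character, then zero or more of a literal 'l' (captured).
Unlike `match`, `search` isn't anchored — it looks for the pattern anywhere in the string.
The match spans [2:31] → 'ljqck2qqjlv5unnjjqck2vqln0tg2'.
Captured: group 1 = 'ljqc', group 2 = 'qjlv5unnjjqck2vqln0tg2'.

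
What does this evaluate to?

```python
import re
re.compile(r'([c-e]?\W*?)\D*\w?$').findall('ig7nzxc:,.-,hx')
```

['', '']

`findall` collects group 1 from each match (2 total).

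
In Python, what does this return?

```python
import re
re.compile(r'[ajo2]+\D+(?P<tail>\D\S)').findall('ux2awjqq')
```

['qq']

Because there's exactly one group, `findall` drops the full match and keeps group 1 from the one hit.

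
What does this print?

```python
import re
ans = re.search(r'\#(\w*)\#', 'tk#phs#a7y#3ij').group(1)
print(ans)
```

The match spans [2:7] → '#phs#'.
Captured: group 1 = 'phs'.

phs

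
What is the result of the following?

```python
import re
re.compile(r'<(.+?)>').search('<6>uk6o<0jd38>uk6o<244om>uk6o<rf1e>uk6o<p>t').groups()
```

('6',)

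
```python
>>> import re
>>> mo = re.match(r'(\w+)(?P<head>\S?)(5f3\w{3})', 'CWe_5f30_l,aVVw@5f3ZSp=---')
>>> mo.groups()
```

('CWe_', '', '5f30_l')

The match spans [0:10] → 'CWe_5f30_l'.
Captured: group 1 = 'CWe_', group 2 = '', group 3 = '5f30_l'.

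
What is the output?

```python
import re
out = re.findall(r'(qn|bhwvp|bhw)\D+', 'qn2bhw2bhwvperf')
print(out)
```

`|` is ordered: at each position the engine commits to the first alternative that works.
Scanning left to right: at [7:15] match 'bhwvperf', group 1 = 'bhwvp'.
`findall` collects group 1 from the one match (1 total).

['bhwvp']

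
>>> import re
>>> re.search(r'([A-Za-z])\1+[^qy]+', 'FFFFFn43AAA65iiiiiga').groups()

`\1` is not a pattern — it's the concrete string captured by group 1, re-applied verbatim.
Unlike `match`, `search` isn't anchored — it looks for the pattern anywhere in the string.
The match spans [0:20] → 'FFFFFn43AAA65iiiiiga'.
Captured: group 1 = 'F'.

('F',)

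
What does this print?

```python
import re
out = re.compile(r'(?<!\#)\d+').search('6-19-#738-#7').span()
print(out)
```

(0, 1)

The negative lookahead/lookbehind blocks any match where the forbidden context is present.
The match spans [0:1] → '6'.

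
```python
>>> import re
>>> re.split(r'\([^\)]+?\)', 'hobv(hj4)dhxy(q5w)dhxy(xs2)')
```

Matches to split on: at [4:9] → '(hj4)'; at [13:18] → '(q5w)'; at [22:27] → '(xs2)'.
Each match becomes a cut point; 4 segments remain.

['hobv', 'dhxy', 'dhxy', '']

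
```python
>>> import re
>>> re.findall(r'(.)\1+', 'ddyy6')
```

['d', 'y']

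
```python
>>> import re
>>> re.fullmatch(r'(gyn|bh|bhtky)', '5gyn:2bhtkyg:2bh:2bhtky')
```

`re.fullmatch` is like wrapping the pattern in `^…$` (in single-line mode).
Here there's no way to consume every character, so the call returns None.

None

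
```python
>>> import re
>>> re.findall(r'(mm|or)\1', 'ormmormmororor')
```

['or']

`\1` is not a pattern — it's the concrete string captured by group 1, re-applied verbatim.
One capturing group, so `findall` returns just the captured substring from the one match — 1 in all.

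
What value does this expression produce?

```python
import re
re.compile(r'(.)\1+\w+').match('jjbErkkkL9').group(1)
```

'j'

The match spans [0:10] → 'jjbErkkkL9'.
Captured: group 1 = 'j'.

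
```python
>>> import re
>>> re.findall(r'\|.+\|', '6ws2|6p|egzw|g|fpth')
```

['|6p|egzw|g|']

With no groups in the pattern, `findall` gives back each whole match — 1 here.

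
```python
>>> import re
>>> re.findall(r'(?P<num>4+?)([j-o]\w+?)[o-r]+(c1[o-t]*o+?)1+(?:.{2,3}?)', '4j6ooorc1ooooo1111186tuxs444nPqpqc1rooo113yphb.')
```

This matches one or more of a literal '4' (lazy) (captured as 'num'); then a character in [j-o], then one or more of a word character (lazy) (captured); then one or more of a character in [o-r]; then the literal 'c1', then zero or more of a character in [o-t], then one or more of a literal 'o' (lazy) (captured); then one or more of a literal '1'; then 2 to 3 of any character (lazy) (non-capturing group).
Lazy quantifiers expand one character at a time until the remainder of the pattern can match.
Scanning left to right: at [0:21] match '4j6ooorc1ooooo1111186', groups = ('4', 'j6', 'c1ooooo'); at [25:43] match '444nPqpqc1rooo113y', groups = ('444', 'nP', 'c1rooo').
`findall` packs the 3 group values into a tuple for every match.

[('4', 'j6', 'c1ooooo'), ('444', 'nP', 'c1rooo')]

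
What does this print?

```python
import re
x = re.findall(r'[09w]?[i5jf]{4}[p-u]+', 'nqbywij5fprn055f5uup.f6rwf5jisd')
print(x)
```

['wij5fpr', '055f5uup', 'wf5jis']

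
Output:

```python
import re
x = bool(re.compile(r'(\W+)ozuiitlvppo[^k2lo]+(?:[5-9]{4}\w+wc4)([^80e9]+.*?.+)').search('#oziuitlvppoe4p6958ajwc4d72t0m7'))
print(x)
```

False

Pattern: one or more of a non-word character (captured); then the literal 'ozu', then the literal 'iit', then the literal 'lv'; then the literal 'ppo', then one or more of any character except [k2lo]; then exactly 4 of a character in [5-9], then one or more of a word character, then the literal 'wc4' (non-capturing group); then one or more of any character except [80e9], then zero or more of any character (lazy), then one or more of any character (captured).
`re.search` scans for the first position where the pattern succeeds.
Here nothing in the string fits, so the call returns None, and `bool(None)` is False.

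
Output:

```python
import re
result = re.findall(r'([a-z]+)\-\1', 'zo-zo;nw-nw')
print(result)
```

['zo', 'nw']

After group 1 captures some text, `\1` only succeeds where that same text appears again.
Scanning left to right: at [0:5] match 'zo-zo', group 1 = 'zo'; at [6:11] match 'nw-nw', group 1 = 'nw'.
With a single group, `findall` returns only what that group captured — 2 items.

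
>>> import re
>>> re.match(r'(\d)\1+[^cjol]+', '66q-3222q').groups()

('6',)

The match spans [0:9] → '66q-3222q'.
Captured: group 1 = '6'.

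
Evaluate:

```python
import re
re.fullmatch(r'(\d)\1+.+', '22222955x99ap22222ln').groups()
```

('2',)

`\1` has to match the exact text group 1 already captured.
For `fullmatch`, every character of the input must be accounted for by the pattern.
The match spans [0:20] → '22222955x99ap22222ln'.
Captured: group 1 = '2'.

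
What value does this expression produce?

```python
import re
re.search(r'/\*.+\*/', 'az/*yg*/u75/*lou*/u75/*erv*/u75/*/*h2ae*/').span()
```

`search` walks the string left to right and returns the first match it finds.
The match spans [2:41] → '/*yg*/u75/*lou*/u75/*erv*/u75/*/*h2ae*/'.

(2, 41)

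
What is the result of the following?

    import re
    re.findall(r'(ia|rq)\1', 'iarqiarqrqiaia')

['rq', 'ia']

A backreference is literal: `\1` must see the identical characters the first group matched.
Scanning left to right: at [6:10] match 'rqrq', group 1 = 'rq'; at [10:14] match 'iaia', group 1 = 'ia'.
With a single group, `findall` returns only what that group captured — 2 items.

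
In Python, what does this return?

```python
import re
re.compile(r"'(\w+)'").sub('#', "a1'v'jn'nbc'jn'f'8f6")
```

'a1#jn#jn#8f6'

Matches: at [2:5] → "'v'"; at [7:12] → "'nbc'"; at [14:17] → "'f'".
Every occurrence is swapped for '#'.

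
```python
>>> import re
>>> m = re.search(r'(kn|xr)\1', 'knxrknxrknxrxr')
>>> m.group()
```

After group 1 captures some text, `\1` only succeeds where that same text appears again.
`search` walks the string left to right and returns the first match it finds.
The match spans [10:14] → 'xrxr'.
Captured: group 1 = 'xr'.

'xrxr'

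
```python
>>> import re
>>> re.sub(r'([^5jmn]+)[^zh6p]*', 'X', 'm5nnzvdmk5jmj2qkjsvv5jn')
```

Each match is replaced by 'X'.

'm5nnX'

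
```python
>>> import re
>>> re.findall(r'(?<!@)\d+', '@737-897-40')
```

['37', '897', '40']

The negative lookahead/lookbehind blocks any match where the forbidden context is present.
Scanning left to right: at [2:4] → '37'; at [5:8] → '897'; at [9:11] → '40'.
Since nothing is captured, `findall` lists the 3 matched substrings directly.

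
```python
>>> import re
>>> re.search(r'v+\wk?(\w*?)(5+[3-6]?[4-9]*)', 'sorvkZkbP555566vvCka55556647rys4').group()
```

'vkZkbP555566'

This matches one or more of the literal 'v', then a word character, then optionally a literal 'k'; then zero or more of a word character (lazy) (captured); then one or more of a literal '5', then optionally a character in [3-6], then zero or more of a character in [4-9] (captured).
A `+?`/`*?`/`{m,n}?` starts at its minimum and grows only as far as needed for what follows to match.
`re.search` scans for the first position where the pattern succeeds.
The match spans [3:15] → 'vkZkbP555566'.
Captured: group 1 = 'ZkbP', group 2 = '555566'.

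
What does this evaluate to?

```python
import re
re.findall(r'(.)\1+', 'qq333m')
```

['q', '3']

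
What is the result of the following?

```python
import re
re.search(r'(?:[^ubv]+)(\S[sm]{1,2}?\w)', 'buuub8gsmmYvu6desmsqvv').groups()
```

The match spans [5:11] → '8gsmmY'.
Captured: group 1 = 'mmY'.

('mmY',)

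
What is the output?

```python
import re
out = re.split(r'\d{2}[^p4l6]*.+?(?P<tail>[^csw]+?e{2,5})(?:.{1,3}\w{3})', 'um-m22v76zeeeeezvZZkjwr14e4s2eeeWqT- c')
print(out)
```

The pattern matches exactly 2 of a digit, then zero or more of any character except [p4l6], then one or more of any character (lazy); then one or more of any character except [csw] (lazy), then 2 to 5 of the literal 'e' (captured as 'tail'); then 1 to 3 of any character, then exactly 3 of a word character (non-capturing group).
The group in the pattern means `split` returns the separators' captures alongside the pieces.

['um-m', 'zeeeee', 'wr', '2ee', '- c']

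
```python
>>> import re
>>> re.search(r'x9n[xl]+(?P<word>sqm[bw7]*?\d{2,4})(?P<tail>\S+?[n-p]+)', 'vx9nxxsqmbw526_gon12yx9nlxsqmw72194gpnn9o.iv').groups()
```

('sqmbw526', '_gon')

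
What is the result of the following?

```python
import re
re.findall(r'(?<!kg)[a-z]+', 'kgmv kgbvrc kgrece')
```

['kgmv', 'kgbvrc', 'kgrece']

`(?!…)`/`(?<!…)` only lets a position through if the neighbouring text does NOT match; no characters are consumed.
Matches: at [0:4] → 'kgmv'; at [5:11] → 'kgbvrc'; at [12:18] → 'kgrece'.
With no groups in the pattern, `findall` gives back each whole match — 3 here.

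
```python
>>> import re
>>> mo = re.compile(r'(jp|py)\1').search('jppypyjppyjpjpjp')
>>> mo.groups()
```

('py',)

After group 1 captures some text, `\1` only succeeds where that same text appears again.
`re.search` tries every starting position until one works.
The match spans [2:6] → 'pypy'.
Captured: group 1 = 'py'.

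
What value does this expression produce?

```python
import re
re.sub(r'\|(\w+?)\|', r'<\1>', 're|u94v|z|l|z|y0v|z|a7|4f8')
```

Matches: at [2:8] → '|u94v|'; at [9:12] → '|l|'; at [13:18] → '|y0v|'; at [19:23] → '|a7|'.
The replacement refers to a captured group, so each match is rewritten using its own captured text.

're<u94v>z<l>z<y0v>z<a7>4f8'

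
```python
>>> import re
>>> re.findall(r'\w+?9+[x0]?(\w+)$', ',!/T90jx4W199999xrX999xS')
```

['jx4W199999xrX999xS']

Lazy quantifiers expand one character at a time until the remainder of the pattern can match.
One capturing group, so `findall` returns just the captured substring from the one match — 1 in all.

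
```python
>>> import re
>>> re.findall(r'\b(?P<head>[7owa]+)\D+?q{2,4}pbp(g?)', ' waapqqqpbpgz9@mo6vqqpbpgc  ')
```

Pattern: a word boundary (`\b`, zero-width); then one or more of one of [7owa] (captured as 'head'); then one or more of a non-digit (lazy), then 2 to 4 of the literal 'q', then the literal 'pbp'; then optionally a literal 'g' (captured).
Walking the string: at [1:12] match 'waapqqqpbpg', groups = ('waa', 'g').
2 groups means the one result is a tuple of 2 captured strings — 1 here.

[('waa', 'g')]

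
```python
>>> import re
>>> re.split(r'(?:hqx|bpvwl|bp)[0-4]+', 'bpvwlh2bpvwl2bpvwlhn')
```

The string is cut at each match, leaving 2 pieces.

['bpvwlh2', 'bpvwlhn']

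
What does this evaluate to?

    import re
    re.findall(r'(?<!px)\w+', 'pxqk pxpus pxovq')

The negative lookahead/lookbehind blocks any match where the forbidden context is present.
Walking the string: at [0:4] → 'pxqk'; at [5:10] → 'pxpus'; at [11:16] → 'pxovq'.
Since nothing is captured, `findall` lists the 3 matched substrings directly.

['pxqk', 'pxpus', 'pxovq']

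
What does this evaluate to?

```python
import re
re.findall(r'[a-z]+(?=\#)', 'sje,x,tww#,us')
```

Lookahead/lookbehind check context without consuming it, so the matched span excludes the asserted characters.
`findall` yields the raw match text (1 of them) because the pattern has no groups.

['tww']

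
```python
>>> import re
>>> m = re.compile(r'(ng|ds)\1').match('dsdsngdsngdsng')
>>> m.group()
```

'dsds'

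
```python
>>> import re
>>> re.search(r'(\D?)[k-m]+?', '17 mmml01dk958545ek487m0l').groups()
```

Pattern: optionally a non-digit (captured); then one or more of a character in [k-m] (lazy).
`re.search` tries every starting position until one works.
The match spans [2:4] → ' m'.
Captured: group 1 = ' '.

(' ',)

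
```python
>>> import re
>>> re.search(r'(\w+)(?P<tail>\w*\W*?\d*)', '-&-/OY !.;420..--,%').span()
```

(4, 6)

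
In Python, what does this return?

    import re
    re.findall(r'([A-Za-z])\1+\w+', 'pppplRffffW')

['p']

A backreference is literal: `\1` must see the identical characters the first group matched.
Scanning left to right: at [0:11] match 'pppplRffffW', group 1 = 'p'.
`findall` collects group 1 from the one match (1 total).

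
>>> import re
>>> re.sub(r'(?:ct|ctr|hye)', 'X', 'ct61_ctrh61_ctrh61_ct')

'X61_Xrh61_Xrh61_X'

The regex engine tests alternatives in the order written; an earlier branch that matches wins even if a later one would match more.
Each match is replaced by 'X'.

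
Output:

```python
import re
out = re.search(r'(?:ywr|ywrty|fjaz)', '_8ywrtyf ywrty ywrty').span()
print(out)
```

`|` is ordered: at each position the engine commits to the first alternative that works.
Unlike `match`, `search` isn't anchored — it looks for the pattern anywhere in the string.
The match spans [2:5] → 'ywr'.

(2, 5)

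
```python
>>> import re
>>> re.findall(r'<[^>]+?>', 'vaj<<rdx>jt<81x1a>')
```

['<<rdx>', '<81x1a>']

With no groups in the pattern, `findall` gives back each whole match — 2 here.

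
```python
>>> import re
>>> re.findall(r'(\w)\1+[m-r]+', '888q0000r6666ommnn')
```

['8', '0', '6']

`\1` is not a pattern — it's the concrete string captured by group 1, re-applied verbatim.
One capturing group, so `findall` returns just the captured substring from each match — 3 in all.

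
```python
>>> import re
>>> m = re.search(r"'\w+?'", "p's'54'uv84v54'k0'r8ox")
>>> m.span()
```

(1, 4)

`re.search` scans for the first position where the pattern succeeds.
The match spans [1:4] → "'s'".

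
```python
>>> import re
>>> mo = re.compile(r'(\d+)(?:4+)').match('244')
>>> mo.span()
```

With `match`, the pattern is implicitly anchored at the beginning.
The match spans [0:3] → '244'.

(0, 3)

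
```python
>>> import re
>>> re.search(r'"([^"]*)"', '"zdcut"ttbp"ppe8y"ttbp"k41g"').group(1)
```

'zdcut'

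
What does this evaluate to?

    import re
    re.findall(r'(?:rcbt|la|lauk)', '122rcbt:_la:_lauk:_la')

['rcbt', 'la', 'la', 'la']

Alternation isn't longest-match — the leftmost alternative that fits at this position is chosen.
Since nothing is captured, `findall` lists the 4 matched substrings directly.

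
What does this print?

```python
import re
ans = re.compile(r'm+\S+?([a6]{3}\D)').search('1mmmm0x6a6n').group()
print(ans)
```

This matches one or more of a literal 'm', then one or more of a non-whitespace character (lazy); then exactly 3 of one of [a6], then a non-digit (captured).
`search` walks the string left to right and returns the first match it finds.
The match spans [1:11] → 'mmmm0x6a6n'.
Captured: group 1 = '6a6n'.

mmmm0x6a6n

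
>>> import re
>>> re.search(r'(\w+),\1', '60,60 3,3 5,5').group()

'60,60'

The backreference `\1` re-matches whatever the first group consumed, character for character.
`re.search` scans for the first position where the pattern succeeds.
The match spans [0:5] → '60,60'.
Captured: group 1 = '60'.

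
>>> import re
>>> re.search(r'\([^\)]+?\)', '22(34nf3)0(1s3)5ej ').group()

'(34nf3)'

The match spans [2:9] → '(34nf3)'.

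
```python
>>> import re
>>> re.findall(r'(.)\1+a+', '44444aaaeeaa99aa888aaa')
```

['4', 'e', '9', '8']

A backreference is literal: `\1` must see the identical characters the first group matched.
Because there's exactly one group, `findall` drops the full match and keeps group 1 from each hit.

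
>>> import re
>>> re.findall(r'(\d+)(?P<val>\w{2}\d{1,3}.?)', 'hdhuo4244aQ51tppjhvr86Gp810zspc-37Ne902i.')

Pattern: one or more of a digit (captured); then exactly 2 of a word character, then 1 to 3 of a digit, then optionally any character (captured as 'val').
`findall` packs the 2 group values into a tuple for every match.

[('4244', 'aQ51t'), ('86', 'Gp810z'), ('37', 'Ne902i')]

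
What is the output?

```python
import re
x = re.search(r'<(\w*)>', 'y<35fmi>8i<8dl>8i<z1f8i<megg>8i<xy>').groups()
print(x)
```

('35fmi',)

The match spans [1:8] → '<35fmi>'.
Captured: group 1 = '35fmi'.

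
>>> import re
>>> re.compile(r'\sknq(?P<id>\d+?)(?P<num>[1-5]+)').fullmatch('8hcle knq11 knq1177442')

This matches whitespace, then the literal 'knq'; then one or more of a digit (lazy) (captured as 'id'); then one or more of a character in [1-5] (captured as 'num').
`fullmatch` succeeds only if the pattern covers the string from start to end.
Here the pattern can't cover the whole string, so the call returns None.

None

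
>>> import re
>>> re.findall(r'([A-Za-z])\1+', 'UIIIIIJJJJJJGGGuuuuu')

['I', 'J', 'G', 'u']

`\1` has to match the exact text group 1 already captured.
Because there's exactly one group, `findall` drops the full match and keeps group 1 from each hit.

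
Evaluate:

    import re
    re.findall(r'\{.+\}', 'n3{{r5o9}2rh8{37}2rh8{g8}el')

Walking the string: at [2:25] → '{{r5o9}2rh8{37}2rh8{g8}'.
No capturing groups, so `findall` returns the 1 full match string.

['{{r5o9}2rh8{37}2rh8{g8}']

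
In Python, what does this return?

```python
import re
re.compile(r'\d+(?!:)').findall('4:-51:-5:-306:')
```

`(?!…)`/`(?<!…)` only lets a position through if the neighbouring text does NOT match; no characters are consumed.
Scanning left to right: at [3:4] → '5'; at [10:12] → '30'.
With no groups in the pattern, `findall` gives back each whole match — 2 here.

['5', '30']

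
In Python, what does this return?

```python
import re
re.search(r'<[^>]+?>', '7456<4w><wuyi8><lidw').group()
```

'<4w>'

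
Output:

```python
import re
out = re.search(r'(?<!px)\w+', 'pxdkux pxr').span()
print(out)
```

`(?!…)`/`(?<!…)` only lets a position through if the neighbouring text does NOT match; no characters are consumed.
Unlike `match`, `search` isn't anchored — it looks for the pattern anywhere in the string.
The match spans [0:6] → 'pxdkux'.

(0, 6)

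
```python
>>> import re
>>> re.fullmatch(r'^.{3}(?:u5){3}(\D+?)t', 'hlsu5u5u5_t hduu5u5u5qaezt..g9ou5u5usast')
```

`re.fullmatch` is like wrapping the pattern in `^…$` (in single-line mode).
Here there's no way to consume every character, so the call returns None.

None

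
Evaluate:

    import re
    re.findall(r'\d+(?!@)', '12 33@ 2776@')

A negative assertion filters positions out without eating any characters.
Since nothing is captured, `findall` lists the 3 matched substrings directly.

['12', '3', '277']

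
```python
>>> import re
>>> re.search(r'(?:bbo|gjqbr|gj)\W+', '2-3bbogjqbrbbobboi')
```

`re.search` tries every starting position until one works.
Here the pattern never matches, so the call returns None.

None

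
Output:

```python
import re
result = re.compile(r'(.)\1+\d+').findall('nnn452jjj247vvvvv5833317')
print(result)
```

The backreference `\1` re-matches whatever the first group consumed, character for character.
Because there's exactly one group, `findall` drops the full match and keeps group 1 from each hit.

['n', 'j', 'v']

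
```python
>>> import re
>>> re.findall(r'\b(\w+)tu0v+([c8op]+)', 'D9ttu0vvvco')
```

The pattern matches a word boundary (`\b`, zero-width); then one or more of a word character (captured); then the literal 'tu0', then one or more of a literal 'v'; then one or more of one of [c8op] (captured).
Walking the string: at [0:11] match 'D9ttu0vvvco', groups = ('D9t', 'co').
`findall` packs the 2 group values into a tuple for every match.

[('D9t', 'co')]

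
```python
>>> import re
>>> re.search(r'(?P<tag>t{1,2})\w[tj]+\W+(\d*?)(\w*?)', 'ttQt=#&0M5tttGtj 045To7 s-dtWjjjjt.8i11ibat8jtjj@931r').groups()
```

Pattern: 1 to 2 of a literal 't' (captured as 'tag'); then a word character, then one or more of one of [tj], then one or more of a non-word character; then zero or more of a digit (lazy) (captured); then zero or more of a word character (lazy) (captured).
Unlike `match`, `search` isn't anchored — it looks for the pattern anywhere in the string.
The match spans [0:7] → 'ttQt=#&'.
Captured: group 1 = 'tt', group 2 = '', group 3 = ''.

('tt', '', '')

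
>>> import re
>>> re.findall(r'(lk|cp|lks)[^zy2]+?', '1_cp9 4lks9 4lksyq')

`|` is ordered: at each position the engine commits to the first alternative that works.
One capturing group, so `findall` returns just the captured substring from each match — 3 in all.

['cp', 'lk', 'lk']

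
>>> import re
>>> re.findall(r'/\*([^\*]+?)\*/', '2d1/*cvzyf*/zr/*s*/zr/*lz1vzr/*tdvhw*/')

['cvzyf', 's', 'tdvhw']

Walking the string: at [3:12] match '/*cvzyf*/', group 1 = 'cvzyf'; at [14:19] match '/*s*/', group 1 = 's'; at [29:38] match '/*tdvhw*/', group 1 = 'tdvhw'.
`findall` collects group 1 from each match (3 total).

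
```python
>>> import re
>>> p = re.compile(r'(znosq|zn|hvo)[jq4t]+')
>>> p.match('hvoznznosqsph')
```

`re.match` only tries the pattern at the start of the string.
Here position 0 doesn't satisfy it, so the call returns None.

None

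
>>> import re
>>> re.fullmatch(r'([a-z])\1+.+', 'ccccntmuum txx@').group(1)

'c'

`\1` is not a pattern — it's the concrete string captured by group 1, re-applied verbatim.
`re.fullmatch` is like wrapping the pattern in `^…$` (in single-line mode).
The match spans [0:15] → 'ccccntmuum txx@'.
Captured: group 1 = 'c'.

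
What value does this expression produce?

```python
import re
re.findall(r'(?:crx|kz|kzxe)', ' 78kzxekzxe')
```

['kz', 'kz']

Alternation tries branches left to right and keeps the first one that lets the overall match succeed at that position.
With no groups in the pattern, `findall` gives back each whole match — 2 here.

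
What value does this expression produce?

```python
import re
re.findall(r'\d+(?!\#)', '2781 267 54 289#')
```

['2781', '267', '54', '28']

A negative assertion filters positions out without eating any characters.
Walking the string: at [0:4] → '2781'; at [5:8] → '267'; at [9:11] → '54'; at [12:14] → '28'.
With no groups in the pattern, `findall` gives back each whole match — 4 here.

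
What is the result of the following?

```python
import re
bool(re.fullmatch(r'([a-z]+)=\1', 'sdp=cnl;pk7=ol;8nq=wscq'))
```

False

`\1` is not a pattern — it's the concrete string captured by group 1, re-applied verbatim.
`re.fullmatch` requires the pattern to consume the entire string.
Here there's no way to consume every character, so the call returns None, and `bool(None)` is False.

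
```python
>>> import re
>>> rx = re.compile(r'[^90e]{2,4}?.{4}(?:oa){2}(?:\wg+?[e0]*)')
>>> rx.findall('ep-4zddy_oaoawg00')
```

['p-4zddy_oaoawg00']

The pattern matches 2 to 4 of any character except [90e] (lazy), then exactly 4 of any character, then the literal 'oa' repeated 2 times; then a word character, then one or more of the literal 'g' (lazy), then zero or more of one of [e0] (non-capturing group).
Walking the string: at [1:17] → 'p-4zddy_oaoawg00'.
Since nothing is captured, `findall` lists the 1 matched substring directly.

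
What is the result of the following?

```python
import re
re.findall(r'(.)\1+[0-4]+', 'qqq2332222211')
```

The backreference `\1` re-matches whatever the first group consumed, character for character.
Scanning left to right: at [0:13] match 'qqq2332222211', group 1 = 'q'.
Because there's exactly one group, `findall` drops the full match and keeps group 1 from the one hit.

['q']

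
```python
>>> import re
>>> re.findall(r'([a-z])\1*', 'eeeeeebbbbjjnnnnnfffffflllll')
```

['e', 'b', 'j', 'n', 'f', 'l']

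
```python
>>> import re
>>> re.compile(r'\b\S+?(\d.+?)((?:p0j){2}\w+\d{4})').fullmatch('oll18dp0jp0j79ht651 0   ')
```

The pattern matches a word boundary (`\b`, zero-width); then one or more of a non-whitespace character (lazy); then a digit, then one or more of any character (lazy) (captured); then the literal 'p0j' repeated 2 times, then one or more of a word character, then exactly 4 of a digit (captured).
`fullmatch` succeeds only if the pattern covers the string from start to end.
Here the pattern can't cover the whole string, so the call returns None.

None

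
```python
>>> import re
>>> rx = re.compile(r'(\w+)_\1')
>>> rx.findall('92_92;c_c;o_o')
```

['92', 'c', 'o']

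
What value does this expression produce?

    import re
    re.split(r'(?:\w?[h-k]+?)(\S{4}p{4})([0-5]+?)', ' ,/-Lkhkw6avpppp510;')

The group in the pattern means `split` returns the separators' captures alongside the pieces.

[' ,/-', 'w6avpppp', '5', '10;']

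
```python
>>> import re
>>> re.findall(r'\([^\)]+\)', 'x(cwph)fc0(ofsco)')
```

['(cwph)', '(ofsco)']

`findall` yields the raw match text (2 of them) because the pattern has no groups.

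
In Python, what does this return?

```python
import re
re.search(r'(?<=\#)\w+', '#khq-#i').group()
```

The positive lookaround only admits positions where the adjacent text matches; those characters stay outside the span.
`re.search` tries every starting position until one works.
The match spans [1:4] → 'khq'.

'khq'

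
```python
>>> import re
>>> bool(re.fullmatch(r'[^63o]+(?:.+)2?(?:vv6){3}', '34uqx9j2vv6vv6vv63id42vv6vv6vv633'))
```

False

`re.fullmatch` is like wrapping the pattern in `^…$` (in single-line mode).
Here the pattern can't cover the whole string, so the call returns None, and `bool(None)` is False.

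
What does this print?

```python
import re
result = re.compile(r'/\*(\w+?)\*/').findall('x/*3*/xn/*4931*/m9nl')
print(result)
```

`findall` collects group 1 from each match (2 total).

['3', '4931']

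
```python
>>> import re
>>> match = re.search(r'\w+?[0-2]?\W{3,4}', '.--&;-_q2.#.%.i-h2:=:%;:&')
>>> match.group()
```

'_q2.#.%'

This matches one or more of a word character (lazy); then optionally a character in [0-2], then 3 to 4 of a non-word character.
`re.search` scans for the first position where the pattern succeeds.
The match spans [6:13] → '_q2.#.%'.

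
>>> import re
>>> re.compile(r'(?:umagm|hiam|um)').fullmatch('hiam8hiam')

`re.fullmatch` is like wrapping the pattern in `^…$` (in single-line mode).
Here the pattern can't cover the whole string, so the call returns None.

None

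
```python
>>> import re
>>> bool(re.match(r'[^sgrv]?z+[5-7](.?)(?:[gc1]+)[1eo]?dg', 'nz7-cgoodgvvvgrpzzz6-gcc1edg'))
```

False

Pattern: optionally any character except [sgrv], then one or more of a literal 'z', then a character in [5-7]; then optionally any character (captured); then one or more of one of [gc1] (non-capturing group); then optionally one of [1eo], then the literal 'dg'.
`re.match` only tries the pattern at the start of the string.
Here the pattern fails at index 0, so the call returns None, and `bool(None)` is False.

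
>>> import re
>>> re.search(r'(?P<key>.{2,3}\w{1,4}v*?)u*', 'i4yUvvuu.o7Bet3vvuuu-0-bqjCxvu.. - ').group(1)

This matches 2 to 3 of any character, then 1 to 4 of a word character, then zero or more of the literal 'v' (lazy) (captured as 'key'); then zero or more of a literal 'u'.
`re.search` scans for the first position where the pattern succeeds.
The match spans [0:8] → 'i4yUvvuu'.
Captured: group 1 = 'i4yUvvu'.

'i4yUvvu'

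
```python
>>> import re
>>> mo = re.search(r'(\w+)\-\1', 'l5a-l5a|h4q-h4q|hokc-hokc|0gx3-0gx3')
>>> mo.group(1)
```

'l5a'

The match spans [0:7] → 'l5a-l5a'.
Captured: group 1 = 'l5a'.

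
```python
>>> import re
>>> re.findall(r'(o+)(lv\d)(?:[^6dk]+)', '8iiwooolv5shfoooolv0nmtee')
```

Pattern: one or more of a literal 'o' (captured); then the literal 'lv', then a digit (captured); then one or more of any character except [6dk] (non-capturing group).
Walking the string: at [4:25] match 'ooolv5shfoooolv0nmtee', groups = ('ooo', 'lv5').
Multiple groups make `findall` return tuples — one 2-tuple for the one match.

[('ooo', 'lv5')]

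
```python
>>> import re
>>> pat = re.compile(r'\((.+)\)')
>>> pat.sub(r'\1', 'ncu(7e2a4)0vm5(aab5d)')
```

'ncu7e2a4)0vm5(aab5d'

Each match is replaced using the text its own group 1 captured.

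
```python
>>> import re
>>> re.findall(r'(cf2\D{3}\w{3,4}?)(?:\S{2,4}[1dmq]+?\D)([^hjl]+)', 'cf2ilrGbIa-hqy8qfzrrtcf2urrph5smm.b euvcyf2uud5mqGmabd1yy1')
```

[('cf2ilrGbI', '8qfzrrtcf2urrp')]

This matches the literal 'cf2', then exactly 3 of a non-digit, then 3 to 4 of a word character (lazy) (captured); then 2 to 4 of a non-whitespace character, then one or more of one of [1dmq] (lazy), then a non-digit (non-capturing group); then one or more of any character except [hjl] (captured).
The `?` after the quantifier makes it lazy — it takes as little as possible before letting the rest of the pattern try.
Scanning left to right: at [0:28] match 'cf2ilrGbIa-hqy8qfzrrtcf2urrp', groups = ('cf2ilrGbI', '8qfzrrtcf2urrp').
`findall` packs the 2 group values into a tuple for every match.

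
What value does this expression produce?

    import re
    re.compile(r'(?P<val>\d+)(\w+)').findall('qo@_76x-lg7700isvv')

Pattern: one or more of a digit (captured as 'val'); then one or more of a word character (captured).
Walking the string: at [4:7] match '76x', groups = ('76', 'x'); at [10:18] match '7700isvv', groups = ('7700', 'isvv').
Multiple groups make `findall` return tuples — one 2-tuple for each match.

[('76', 'x'), ('7700', 'isvv')]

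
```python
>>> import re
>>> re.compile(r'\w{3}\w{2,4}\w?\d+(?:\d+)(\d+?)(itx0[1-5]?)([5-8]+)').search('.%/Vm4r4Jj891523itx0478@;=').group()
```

This matches exactly 3 of a word character, then 2 to 4 of a word character, then optionally a word character; then one or more of a digit; then one or more of a digit (non-capturing group); then one or more of a digit (lazy) (captured); then the literal 'itx', then a literal '0', then optionally a character in [1-5] (captured); then one or more of a character in [5-8] (captured).
`re.search` tries every starting position until one works.
The match spans [3:23] → 'Vm4r4Jj891523itx0478'.
Captured: group 1 = '3', group 2 = 'itx04', group 3 = '78'.

'Vm4r4Jj891523itx0478'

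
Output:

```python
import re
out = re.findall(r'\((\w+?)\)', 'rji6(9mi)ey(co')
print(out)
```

Matches: at [4:9] match '(9mi)', group 1 = '9mi'.
With a single group, `findall` returns only what that group captured — 1 item.

['9mi']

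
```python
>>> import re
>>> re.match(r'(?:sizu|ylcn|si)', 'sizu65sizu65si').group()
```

'sizu'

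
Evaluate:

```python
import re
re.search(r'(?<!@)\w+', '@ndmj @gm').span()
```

(2, 5)

`(?!…)`/`(?<!…)` only lets a position through if the neighbouring text does NOT match; no characters are consumed.
The match spans [2:5] → 'dmj'.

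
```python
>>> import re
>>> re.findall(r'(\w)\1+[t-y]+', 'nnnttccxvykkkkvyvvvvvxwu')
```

`\1` is not a pattern — it's the concrete string captured by group 1, re-applied verbatim.
Matches: at [0:5] match 'nnntt', group 1 = 'n'; at [5:10] match 'ccxvy', group 1 = 'c'; at [10:24] match 'kkkkvyvvvvvxwu', group 1 = 'k'.
One capturing group, so `findall` returns just the captured substring from each match — 3 in all.

['n', 'c', 'k']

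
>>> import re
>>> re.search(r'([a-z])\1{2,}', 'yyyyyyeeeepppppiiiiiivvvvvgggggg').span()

(0, 6)

After group 1 captures some text, `\1` only succeeds where that same text appears again.
The match spans [0:6] → 'yyyyyy'.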